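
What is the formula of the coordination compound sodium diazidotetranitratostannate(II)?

Ligands: 2 azido (N3, -1), 4 nitrato (NO3, -1). Ligand charge sum = -6.
With Sn in oxidation state +2, the complex ion is [Sn...]^4−.
Charge balance with sodium (+1) requires 1 complex ion per 4 sodium.

Na4[Sn(N3)2(NO3)4]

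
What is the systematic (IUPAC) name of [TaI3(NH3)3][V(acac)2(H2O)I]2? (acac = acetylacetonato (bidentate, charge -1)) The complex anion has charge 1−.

The complex anion is given as 1−; its ligand charges sum to -3, so V = +2.
With 2 anions per cation, the cation must be 2×1 = 2+.
Cation: ligand charges sum to -3; for the ion to be 2+, Ta = +5.

triamminetriiodotantalum(V) bis(acetylacetonato)aquaiodovanadate(II)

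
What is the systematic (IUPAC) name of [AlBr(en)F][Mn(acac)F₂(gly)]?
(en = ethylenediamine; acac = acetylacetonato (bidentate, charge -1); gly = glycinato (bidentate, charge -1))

bromo(ethylenediamine)fluoroaluminium(III) (acetylacetonato)difluoro(glycinato)manganate(III)

Aluminium is always +3 in its complexes; the cation's ligand charges sum to -2, so the complex cation is 1+.
A 1:1 salt means the anion carries the equal and opposite charge, 1−.
Anion: ligand charges sum to -4; for the ion to be 1−, Mn = +3.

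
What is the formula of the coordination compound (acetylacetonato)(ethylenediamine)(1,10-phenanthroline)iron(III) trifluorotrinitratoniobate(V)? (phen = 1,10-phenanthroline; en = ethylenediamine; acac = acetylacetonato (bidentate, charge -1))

Cation [Fe…]: ligand charges -1, Fe(III) ⇒ ion charge 2+.
Anion [Nb…]: ligand charges -6, Nb(V) ⇒ ion charge 1−.
One 2+ cation requires 2 of the 1− anion.

[Fe(acac)(en)(phen)][NbF3(NO3)3]2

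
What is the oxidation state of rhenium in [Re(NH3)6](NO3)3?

+3

3 nitrate outside the brackets (-1 each) → the complex ion is 3+.
Ligand charges: 6×NH3 neutral; sum 0.
Re + (0) = 3+ ⇒ Re is +3.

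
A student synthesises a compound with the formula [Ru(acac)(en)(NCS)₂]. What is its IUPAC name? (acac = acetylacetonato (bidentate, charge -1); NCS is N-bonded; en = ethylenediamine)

There is no counter-ion, so the complex is neutral overall.
Ligand charges: 1×acetylacetonato (-1 each), 2×isothiocyanato (-1 each), 1×ethylenediamine (neutral); total -3. So Ru + (-3) = 0, giving Ru = +3.
Ligands are named alphabetically: acetylacetonato before ethylenediamine before isothiocyanato.

(acetylacetonato)(ethylenediamine)diisothiocyanatoruthenium(III)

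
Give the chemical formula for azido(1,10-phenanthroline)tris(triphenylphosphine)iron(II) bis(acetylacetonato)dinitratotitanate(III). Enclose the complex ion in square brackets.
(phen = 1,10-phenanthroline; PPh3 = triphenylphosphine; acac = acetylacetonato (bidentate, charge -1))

Cation [Fe…]: ligand charges -1, Fe(II) ⇒ ion charge 1+.
Anion [Ti…]: ligand charges -4, Ti(III) ⇒ ion charge 1−.
One 1+ cation balances one 1− anion.

[Fe(N3)(phen)(PPh3)3][Ti(acac)2(NO3)2]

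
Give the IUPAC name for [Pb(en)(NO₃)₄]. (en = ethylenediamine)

There is no counter-ion, so the complex is neutral overall.
Ligand charges: 4×nitrato (-1 each), 1×ethylenediamine (neutral); total -4. So Pb + (-4) = 0, giving Pb = +4.
Ligands are named alphabetically: ethylenediamine before nitrato.

(ethylenediamine)tetranitratolead(IV)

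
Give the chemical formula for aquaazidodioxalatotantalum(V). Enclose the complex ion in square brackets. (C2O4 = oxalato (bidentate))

Ligands: 1 azido (N3, -1), 1 aqua (H2O, neutral), 2 oxalato (C2O4, -2). Ligand charge sum = -5.
With Ta in oxidation state +5, the complex ion is [Ta...].

[Ta(C2O4)2(H2O)(N3)]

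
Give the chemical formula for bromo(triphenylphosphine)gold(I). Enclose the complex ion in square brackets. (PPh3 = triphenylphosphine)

Ligands: 1 bromo (Br, -1), 1 triphenylphosphine (PPh3, neutral). Ligand charge sum = -1.
With Au in oxidation state +1, the complex ion is [Au...].

[AuBr(PPh3)]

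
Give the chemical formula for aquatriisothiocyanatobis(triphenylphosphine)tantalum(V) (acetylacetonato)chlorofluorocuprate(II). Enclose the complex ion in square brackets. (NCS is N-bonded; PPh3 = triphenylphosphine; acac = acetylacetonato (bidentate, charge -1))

[Ta(H2O)(NCS)3(PPh3)2][Cu(acac)ClF]2

Cation [Ta…]: ligand charges -3, Ta(V) ⇒ ion charge 2+.
Anion [Cu…]: ligand charges -3, Cu(II) ⇒ ion charge 1−.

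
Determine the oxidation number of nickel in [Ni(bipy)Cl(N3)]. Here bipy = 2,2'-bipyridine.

+2

No counter-ion: the bracketed complex is neutral.
Ligand charges: 1×Cl = -1; 1×bipy neutral; 1×N3 = -1; sum -2.
Ni + (-2) = 0 ⇒ Ni is +2.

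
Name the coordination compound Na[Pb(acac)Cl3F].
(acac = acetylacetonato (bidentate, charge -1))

The 1 sodium counter-ion carries a total charge of +1, so each complex ion is 1−.
Ligand charges: 1×fluoro (-1 each), 3×chloro (-1 each), 1×acetylacetonato (-1 each); total -5. So Pb + (-5) = 1−, giving Pb = +4.
The complex ion is anionic, so lead takes the -ate form plumbate(IV).

sodium (acetylacetonato)trichlorofluoroplumbate(IV)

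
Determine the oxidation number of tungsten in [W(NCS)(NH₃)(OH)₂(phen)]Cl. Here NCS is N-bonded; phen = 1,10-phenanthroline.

+4

1 chloride outside the brackets (-1 each) → the complex ion is 1+.
Ligand charges: 1×NCS = -1; 2×OH = -2; 1×phen neutral; 1×NH3 neutral; sum -3.
W + (-3) = 1+ ⇒ W is +4.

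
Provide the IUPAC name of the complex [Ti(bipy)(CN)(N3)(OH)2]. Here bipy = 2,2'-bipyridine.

azido(2,2'-bipyridine)cyanodihydroxotitanium(IV)

There is no counter-ion, so the complex is neutral overall.
Ligand charges: 1×cyano (-1 each), 2×hydroxo (-1 each), 1×azido (-1 each), 1×2,2'-bipyridine (neutral); total -4. So Ti + (-4) = 0, giving Ti = +4.
Ligands are named alphabetically: azido before bipyridine before cyano before hydroxo.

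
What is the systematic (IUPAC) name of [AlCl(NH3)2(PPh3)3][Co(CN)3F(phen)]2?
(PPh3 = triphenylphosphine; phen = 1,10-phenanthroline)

diamminechlorotris(triphenylphosphine)aluminium(III) tricyanofluoro(1,10-phenanthroline)cobaltate(III)

Both ions are complex: the cation is named first with the plain metal name, the anion second with the -ate form; each ion's ligands are alphabetised independently.
Aluminium is always +3 in its complexes; the cation's ligand charges sum to -1, so the complex cation is 2+.
With 2 anions per cation, each anion must be 2/2 = 1−.
Anion: ligand charges sum to -4; for the ion to be 1−, Co = +3.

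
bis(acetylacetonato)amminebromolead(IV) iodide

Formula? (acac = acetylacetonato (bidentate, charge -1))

[Pb(acac)2Br(NH3)]I

Ligands: 1 ammine (NH3, neutral), 1 bromo (Br, -1), 2 acetylacetonato (acac, -1). Ligand charge sum = -3.
With Pb in oxidation state +4, the complex ion is [Pb...]^1+.
Charge balance with iodide (-1) requires 1 complex ion per 1 iodide.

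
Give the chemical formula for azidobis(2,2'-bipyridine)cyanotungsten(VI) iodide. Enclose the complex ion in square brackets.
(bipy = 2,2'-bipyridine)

Ligands: 1 azido (N3, -1), 2 2,2'-bipyridine (bipy, neutral), 1 cyano (CN, -1). Ligand charge sum = -2.
With W in oxidation state +6, the complex ion is [W...]^4+.
Charge balance with iodide (-1) requires 1 complex ion per 4 iodide.

[W(bipy)2(CN)(N3)]I4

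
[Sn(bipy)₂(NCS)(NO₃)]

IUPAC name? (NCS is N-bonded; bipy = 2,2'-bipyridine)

There is no counter-ion, so the complex is neutral overall.
Ligand charges: 1×isothiocyanato (-1 each), 1×nitrato (-1 each), 2×2,2'-bipyridine (neutral); total -2. So Sn + (-2) = 0, giving Sn = +2.
Ligands are named alphabetically: bipyridine before isothiocyanato before nitrato.

bis(2,2'-bipyridine)isothiocyanatonitratotin(II)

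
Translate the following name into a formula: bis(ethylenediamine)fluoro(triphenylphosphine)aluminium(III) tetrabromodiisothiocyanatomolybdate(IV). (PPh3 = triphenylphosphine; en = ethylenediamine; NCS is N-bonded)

Cation [Al…]: ligand charges -1, Al(III) ⇒ ion charge 2+.
Anion [Mo…]: ligand charges -6, Mo(IV) ⇒ ion charge 2−.
One 2+ cation balances one 2− anion.

[Al(en)2F(PPh3)][MoBr4(NCS)2]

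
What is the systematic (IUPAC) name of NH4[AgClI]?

The 1 ammonium counter-ion carries a total charge of +1, so each complex ion is 1−.
Ligand charges: 1×iodo (-1 each), 1×chloro (-1 each); total -2. So Ag + (-2) = 1−, giving Ag = +1.
The complex ion is anionic, so silver takes the -ate form argentate(I).

ammonium chloroiodoargentate(I)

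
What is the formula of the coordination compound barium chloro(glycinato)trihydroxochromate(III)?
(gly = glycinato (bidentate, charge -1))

Ligands: 3 hydroxo (OH, -1), 1 glycinato (gly, -1), 1 chloro (Cl, -1). Ligand charge sum = -5.
With Cr in oxidation state +3, the complex ion is [Cr...]^2−.
Charge balance with barium (+2) requires 1 complex ion per 1 barium.

Ba[CrCl(gly)(OH)3]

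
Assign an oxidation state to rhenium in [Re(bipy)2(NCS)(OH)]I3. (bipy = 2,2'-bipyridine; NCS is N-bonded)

+5

3 iodide outside the brackets (-1 each) → the complex ion is 3+.
Ligand charges: 2×bipy neutral; 1×OH = -1; 1×NCS = -1; sum -2.
Re + (-2) = 3+ ⇒ Re is +5.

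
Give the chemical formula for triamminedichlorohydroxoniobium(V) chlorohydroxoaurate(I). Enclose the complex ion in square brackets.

Cation [Nb…]: ligand charges -3, Nb(V) ⇒ ion charge 2+.
Anion [Au…]: ligand charges -2, Au(I) ⇒ ion charge 1−.
One 2+ cation requires 2 of the 1− anion.

[NbCl2(NH3)3(OH)][AuCl(OH)]2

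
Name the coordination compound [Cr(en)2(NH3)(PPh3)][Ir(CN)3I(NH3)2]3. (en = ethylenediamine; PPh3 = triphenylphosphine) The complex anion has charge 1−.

The complex anion is given as 1−; its ligand charges sum to -4, so Ir = +3.
With 3 anions per cation, the cation must be 3×1 = 3+.
Cation: ligand charges sum to 0; for the ion to be 3+, Cr = +3.

amminebis(ethylenediamine)(triphenylphosphine)chromium(III) diamminetricyanoiodoiridate(III)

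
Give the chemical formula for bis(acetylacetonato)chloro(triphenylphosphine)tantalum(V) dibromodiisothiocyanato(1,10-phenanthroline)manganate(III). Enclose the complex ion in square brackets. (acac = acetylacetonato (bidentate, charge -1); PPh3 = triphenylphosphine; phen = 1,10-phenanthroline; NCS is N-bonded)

Cation [Ta…]: ligand charges -3, Ta(V) ⇒ ion charge 2+.
Anion [Mn…]: ligand charges -4, Mn(III) ⇒ ion charge 1−.
One 2+ cation requires 2 of the 1− anion.

[Ta(acac)2Cl(PPh3)][MnBr2(NCS)2(phen)]2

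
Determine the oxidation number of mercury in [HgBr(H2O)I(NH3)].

No counter-ion: the bracketed complex is neutral.
Ligand charges: 1×Br = -1; 1×H2O neutral; 1×NH3 neutral; 1×I = -1; sum -2.
Hg + (-2) = 0 ⇒ Hg is +2.

+2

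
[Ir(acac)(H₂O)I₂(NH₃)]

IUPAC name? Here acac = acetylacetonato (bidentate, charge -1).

(acetylacetonato)ammineaquadiiodoiridium(III)

There is no counter-ion, so the complex is neutral overall.
Ligand charges: 1×ammine (neutral), 1×aqua (neutral), 2×iodo (-1 each), 1×acetylacetonato (-1 each); total -3. So Ir + (-3) = 0, giving Ir = +3.
Ligands are named alphabetically: acetylacetonato before ammine before aqua before iodo.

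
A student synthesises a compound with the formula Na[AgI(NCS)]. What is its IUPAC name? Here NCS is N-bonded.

sodium iodoisothiocyanatoargentate(I)

The 1 sodium counter-ion carries a total charge of +1, so each complex ion is 1−.
Ligand charges: 1×isothiocyanato (-1 each), 1×iodo (-1 each); total -2. So Ag + (-2) = 1−, giving Ag = +1.
Ligands are named alphabetically: iodo before isothiocyanato.
The complex ion is anionic, so silver takes the -ate form argentate(I).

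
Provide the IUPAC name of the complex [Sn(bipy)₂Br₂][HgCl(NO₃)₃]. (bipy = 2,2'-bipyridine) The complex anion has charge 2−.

Both ions are complex: the cation is named first with the plain metal name, the anion second with the -ate form; each ion's ligands are alphabetised independently.
The complex anion is given as 2−; its ligand charges sum to -4, so Hg = +2.
A 1:1 salt means the cation carries the equal and opposite charge, 2+.
Cation: ligand charges sum to -2; for the ion to be 2+, Sn = +4.

bis(2,2'-bipyridine)dibromotin(IV) chlorotrinitratomercurate(II)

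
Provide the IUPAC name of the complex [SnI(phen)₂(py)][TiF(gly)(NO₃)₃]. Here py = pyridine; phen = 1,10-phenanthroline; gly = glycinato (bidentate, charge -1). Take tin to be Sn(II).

iodobis(1,10-phenanthroline)(pyridine)tin(II) fluoro(glycinato)trinitratotitanate(IV)

Both ions are complex: the cation is named first with the plain metal name, the anion second with the -ate form; each ion's ligands are alphabetised independently.
Sn is given as +2; the cation's ligand charges sum to -1, so the complex cation is 1+.
A 1:1 salt means the anion carries the equal and opposite charge, 1−.
Anion: ligand charges sum to -5; for the ion to be 1−, Ti = +4.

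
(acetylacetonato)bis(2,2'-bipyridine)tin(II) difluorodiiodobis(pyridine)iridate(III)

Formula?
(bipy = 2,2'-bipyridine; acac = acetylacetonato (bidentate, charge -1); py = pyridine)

Cation [Sn…]: ligand charges -1, Sn(II) ⇒ ion charge 1+.
Anion [Ir…]: ligand charges -4, Ir(III) ⇒ ion charge 1−.
One 1+ cation balances one 1− anion.

[Sn(acac)(bipy)2][IrF2I2(py)2]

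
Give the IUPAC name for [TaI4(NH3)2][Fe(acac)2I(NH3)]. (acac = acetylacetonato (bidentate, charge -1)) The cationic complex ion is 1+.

diamminetetraiodotantalum(V) bis(acetylacetonato)ammineiodoferrate(II)

Both ions are complex: the cation is named first with the plain metal name, the anion second with the -ate form; each ion's ligands are alphabetised independently.
The complex cation is given as 1+; its ligand charges sum to -4, so Ta = +5.
A 1:1 salt means the anion carries the equal and opposite charge, 1−.
Anion: ligand charges sum to -3; for the ion to be 1−, Fe = +2.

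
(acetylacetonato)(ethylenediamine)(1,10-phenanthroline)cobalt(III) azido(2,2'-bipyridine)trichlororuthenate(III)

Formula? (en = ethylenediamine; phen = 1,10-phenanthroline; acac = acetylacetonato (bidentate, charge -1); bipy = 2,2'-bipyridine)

[Co(acac)(en)(phen)][Ru(bipy)Cl3(N3)]2

Cation [Co…]: ligand charges -1, Co(III) ⇒ ion charge 2+.
Anion [Ru…]: ligand charges -4, Ru(III) ⇒ ion charge 1−.
One 2+ cation requires 2 of the 1− anion.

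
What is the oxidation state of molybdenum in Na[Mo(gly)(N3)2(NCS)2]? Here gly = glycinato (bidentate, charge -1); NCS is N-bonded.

1 sodium outside the brackets (+1 each) → the complex ion is 1−.
Ligand charges: 1×gly = -1; 2×NCS = -2; 2×N3 = -2; sum -5.
Mo + (-5) = 1− ⇒ Mo is +4.

+4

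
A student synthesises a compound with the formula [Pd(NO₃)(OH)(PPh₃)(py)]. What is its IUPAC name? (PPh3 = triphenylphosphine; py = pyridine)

There is no counter-ion, so the complex is neutral overall.
Ligand charges: 1×triphenylphosphine (neutral), 1×pyridine (neutral), 1×hydroxo (-1 each), 1×nitrato (-1 each); total -2. So Pd + (-2) = 0, giving Pd = +2.
Ligands are named alphabetically: hydroxo before nitrato before pyridine before triphenylphosphine.

hydroxonitrato(pyridine)(triphenylphosphine)palladium(II)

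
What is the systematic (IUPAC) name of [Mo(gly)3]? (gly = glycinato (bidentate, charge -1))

tris(glycinato)molybdenum(III)

There is no counter-ion, so the complex is neutral overall.
Ligand charges: 3×glycinato (-1 each); total -3. So Mo + (-3) = 0, giving Mo = +3.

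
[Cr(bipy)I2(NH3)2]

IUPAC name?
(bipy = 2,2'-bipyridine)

diammine(2,2'-bipyridine)diiodochromium(II)

There is no counter-ion, so the complex is neutral overall.
Ligand charges: 2×ammine (neutral), 1×2,2'-bipyridine (neutral), 2×iodo (-1 each); total -2. So Cr + (-2) = 0, giving Cr = +2.
Ligands are named alphabetically: ammine before bipyridine before iodo.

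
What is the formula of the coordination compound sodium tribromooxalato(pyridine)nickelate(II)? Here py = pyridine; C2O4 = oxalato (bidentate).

Na3[NiBr3(C2O4)(py)]

Ligands: 3 bromo (Br, -1), 1 pyridine (py, neutral), 1 oxalato (C2O4, -2). Ligand charge sum = -5.
With Ni in oxidation state +2, the complex ion is [Ni...]^3−.
Charge balance with sodium (+1) requires 1 complex ion per 3 sodium.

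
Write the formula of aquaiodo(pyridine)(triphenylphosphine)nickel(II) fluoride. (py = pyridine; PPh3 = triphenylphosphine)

Ligands: 1 iodo (I, -1), 1 pyridine (py, neutral), 1 triphenylphosphine (PPh3, neutral), 1 aqua (H2O, neutral). Ligand charge sum = -1.
With Ni in oxidation state +2, the complex ion is [Ni...]^1+.
Charge balance with fluoride (-1) requires 1 complex ion per 1 fluoride.

[Ni(H2O)I(PPh3)(py)]F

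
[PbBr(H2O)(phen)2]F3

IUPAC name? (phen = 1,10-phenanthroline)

aquabromobis(1,10-phenanthroline)lead(IV) fluoride

The 3 fluoride counter-ions carry a total charge of -3, so each complex ion is 3+.
Ligand charges: 2×1,10-phenanthroline (neutral), 1×bromo (-1 each), 1×aqua (neutral); total -1. So Pb + (-1) = 3+, giving Pb = +4.
Ligands are named alphabetically: aqua before bromo before phenanthroline.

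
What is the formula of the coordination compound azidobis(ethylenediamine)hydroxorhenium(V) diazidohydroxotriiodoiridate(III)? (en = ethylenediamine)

Cation [Re…]: ligand charges -2, Re(V) ⇒ ion charge 3+.
Anion [Ir…]: ligand charges -6, Ir(III) ⇒ ion charge 3−.
One 3+ cation balances one 3− anion.

[Re(en)2(N3)(OH)][IrI3(N3)2(OH)]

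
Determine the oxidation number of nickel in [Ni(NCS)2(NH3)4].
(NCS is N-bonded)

No counter-ion: the bracketed complex is neutral.
Ligand charges: 2×NCS = -2; 4×NH3 neutral; sum -2.
Ni + (-2) = 0 ⇒ Ni is +2.

+2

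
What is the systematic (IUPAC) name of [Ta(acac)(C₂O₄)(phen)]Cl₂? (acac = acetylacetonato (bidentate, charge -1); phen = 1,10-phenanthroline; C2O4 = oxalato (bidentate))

The 2 chloride counter-ions carry a total charge of -2, so each complex ion is 2+.
Ligand charges: 1×acetylacetonato (-1 each), 1×1,10-phenanthroline (neutral), 1×oxalato (-2 each); total -3. So Ta + (-3) = 2+, giving Ta = +5.
Ligands are named alphabetically: acetylacetonato before oxalato before phenanthroline.

(acetylacetonato)oxalato(1,10-phenanthroline)tantalum(V) chloride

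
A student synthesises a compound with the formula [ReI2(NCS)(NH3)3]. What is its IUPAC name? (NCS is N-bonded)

triamminediiodoisothiocyanatorhenium(III)

There is no counter-ion, so the complex is neutral overall.
Ligand charges: 1×isothiocyanato (-1 each), 2×iodo (-1 each), 3×ammine (neutral); total -3. So Re + (-3) = 0, giving Re = +3.
Ligands are named alphabetically: ammine before iodo before isothiocyanato.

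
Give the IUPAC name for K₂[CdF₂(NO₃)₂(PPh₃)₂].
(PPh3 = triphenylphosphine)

potassium difluorodinitratobis(triphenylphosphine)cadmate(II)

The 2 potassium counter-ions carry a total charge of +2, so each complex ion is 2−.
Ligand charges: 2×nitrato (-1 each), 2×triphenylphosphine (neutral), 2×fluoro (-1 each); total -4. So Cd + (-4) = 2−, giving Cd = +2.
The complex ion is anionic, so cadmium takes the -ate form cadmate(II).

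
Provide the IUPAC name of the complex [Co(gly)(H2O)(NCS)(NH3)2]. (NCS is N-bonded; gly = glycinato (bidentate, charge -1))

There is no counter-ion, so the complex is neutral overall.
Ligand charges: 1×isothiocyanato (-1 each), 2×ammine (neutral), 1×aqua (neutral), 1×glycinato (-1 each); total -2. So Co + (-2) = 0, giving Co = +2.
Ligands are named alphabetically: ammine before aqua before glycinato before isothiocyanato.

diammineaqua(glycinato)isothiocyanatocobalt(II)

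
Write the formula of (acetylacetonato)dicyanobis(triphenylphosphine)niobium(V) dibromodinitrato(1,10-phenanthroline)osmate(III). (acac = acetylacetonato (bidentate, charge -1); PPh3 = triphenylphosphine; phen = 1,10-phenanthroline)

Cation [Nb…]: ligand charges -3, Nb(V) ⇒ ion charge 2+.
Anion [Os…]: ligand charges -4, Os(III) ⇒ ion charge 1−.

[Nb(acac)(CN)2(PPh3)2][OsBr2(NO3)2(phen)]2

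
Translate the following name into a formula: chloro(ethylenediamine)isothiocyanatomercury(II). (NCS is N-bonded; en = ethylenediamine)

Ligands: 1 isothiocyanato (NCS, -1), 1 ethylenediamine (en, neutral), 1 chloro (Cl, -1). Ligand charge sum = -2.
With Hg in oxidation state +2, the complex ion is [Hg...].

[HgCl(en)(NCS)]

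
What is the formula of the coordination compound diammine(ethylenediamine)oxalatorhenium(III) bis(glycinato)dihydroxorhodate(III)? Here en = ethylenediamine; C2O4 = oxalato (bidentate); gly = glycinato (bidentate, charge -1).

Cation [Re…]: ligand charges -2, Re(III) ⇒ ion charge 1+.
Anion [Rh…]: ligand charges -4, Rh(III) ⇒ ion charge 1−.
One 1+ cation balances one 1− anion.

[Re(C2O4)(en)(NH3)2][Rh(gly)2(OH)2]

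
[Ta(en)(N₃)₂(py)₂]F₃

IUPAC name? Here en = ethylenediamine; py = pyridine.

diazido(ethylenediamine)bis(pyridine)tantalum(V) fluoride

The 3 fluoride counter-ions carry a total charge of -3, so each complex ion is 3+.
Ligand charges: 1×ethylenediamine (neutral), 2×azido (-1 each), 2×pyridine (neutral); total -2. So Ta + (-2) = 3+, giving Ta = +5.
Ligands are named alphabetically: azido before ethylenediamine before pyridine.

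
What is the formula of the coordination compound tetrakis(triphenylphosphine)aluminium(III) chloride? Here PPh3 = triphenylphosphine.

[Al(PPh3)4]Cl3

Ligands: 4 triphenylphosphine (PPh3, neutral). Ligand charge sum = 0.
With Al in oxidation state +3, the complex ion is [Al...]^3+.
Charge balance with chloride (-1) requires 1 complex ion per 3 chloride.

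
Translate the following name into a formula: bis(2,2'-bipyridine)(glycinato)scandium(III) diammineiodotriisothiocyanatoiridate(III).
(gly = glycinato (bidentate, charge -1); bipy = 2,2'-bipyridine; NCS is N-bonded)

[Sc(bipy)2(gly)][IrI(NCS)3(NH3)2]2

Cation [Sc…]: ligand charges -1, Sc(III) ⇒ ion charge 2+.
Anion [Ir…]: ligand charges -4, Ir(III) ⇒ ion charge 1−.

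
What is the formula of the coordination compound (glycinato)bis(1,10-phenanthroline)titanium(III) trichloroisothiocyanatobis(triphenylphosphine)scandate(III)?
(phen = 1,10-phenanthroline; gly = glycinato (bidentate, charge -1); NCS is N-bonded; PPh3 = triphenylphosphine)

[Ti(gly)(phen)2][ScCl3(NCS)(PPh3)2]2

Cation [Ti…]: ligand charges -1, Ti(III) ⇒ ion charge 2+.
Anion [Sc…]: ligand charges -4, Sc(III) ⇒ ion charge 1−.
One 2+ cation requires 2 of the 1− anion.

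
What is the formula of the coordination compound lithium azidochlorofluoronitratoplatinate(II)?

Li2[PtClF(N3)(NO3)]

Ligands: 1 chloro (Cl, -1), 1 fluoro (F, -1), 1 azido (N3, -1), 1 nitrato (NO3, -1). Ligand charge sum = -4.
Charge balance with lithium (+1) requires 1 complex ion per 2 lithium.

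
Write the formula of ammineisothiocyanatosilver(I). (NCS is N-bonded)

Ligands: 1 ammine (NH3, neutral), 1 isothiocyanato (NCS, -1). Ligand charge sum = -1.
With Ag in oxidation state +1, the complex ion is [Ag...].

[Ag(NCS)(NH3)]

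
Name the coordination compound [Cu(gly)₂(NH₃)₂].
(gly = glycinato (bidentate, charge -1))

diamminebis(glycinato)copper(II)

There is no counter-ion, so the complex is neutral overall.
Ligand charges: 2×glycinato (-1 each), 2×ammine (neutral); total -2. So Cu + (-2) = 0, giving Cu = +2.
Ligands are named alphabetically: ammine before glycinato.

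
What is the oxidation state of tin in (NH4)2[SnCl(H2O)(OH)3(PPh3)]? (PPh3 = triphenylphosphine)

2 ammonium outside the brackets (+1 each) → the complex ion is 2−.
Ligand charges: 3×OH = -3; 1×H2O neutral; 1×PPh3 neutral; 1×Cl = -1; sum -4.
Sn + (-4) = 2− ⇒ Sn is +2.

+2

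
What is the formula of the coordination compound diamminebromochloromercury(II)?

Ligands: 1 chloro (Cl, -1), 1 bromo (Br, -1), 2 ammine (NH3, neutral). Ligand charge sum = -2.
With Hg in oxidation state +2, the complex ion is [Hg...].

[HgBrCl(NH3)2]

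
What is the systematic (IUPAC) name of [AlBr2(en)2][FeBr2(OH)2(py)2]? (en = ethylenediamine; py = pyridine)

Aluminium is always +3 in its complexes; the cation's ligand charges sum to -2, so the complex cation is 1+.
A 1:1 salt means the anion carries the equal and opposite charge, 1−.
Anion: ligand charges sum to -4; for the ion to be 1−, Fe = +3.

dibromobis(ethylenediamine)aluminium(III) dibromodihydroxobis(pyridine)ferrate(III)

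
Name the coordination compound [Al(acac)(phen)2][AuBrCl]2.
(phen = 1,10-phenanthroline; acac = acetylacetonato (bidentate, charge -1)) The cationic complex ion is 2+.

The complex cation is given as 2+; its ligand charges sum to -1, so Al = +3.
With 2 anions per cation, each anion must be 2/2 = 1−.
Anion: ligand charges sum to -2; for the ion to be 1−, Au = +1.

(acetylacetonato)bis(1,10-phenanthroline)aluminium(III) bromochloroaurate(I)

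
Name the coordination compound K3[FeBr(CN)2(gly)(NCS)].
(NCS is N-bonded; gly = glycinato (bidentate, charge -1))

The 3 potassium counter-ions carry a total charge of +3, so each complex ion is 3−.
Ligand charges: 1×bromo (-1 each), 2×cyano (-1 each), 1×isothiocyanato (-1 each), 1×glycinato (-1 each); total -5. So Fe + (-5) = 3−, giving Fe = +2.
Ligands are named alphabetically: bromo before cyano before glycinato before isothiocyanato.
The complex ion is anionic, so iron takes the -ate form ferrate(II).

potassium bromodicyano(glycinato)isothiocyanatoferrate(II)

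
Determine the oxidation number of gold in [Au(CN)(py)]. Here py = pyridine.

+1

No counter-ion: the bracketed complex is neutral.
Ligand charges: 1×py neutral; 1×CN = -1; sum -1.
Au + (-1) = 0 ⇒ Au is +1.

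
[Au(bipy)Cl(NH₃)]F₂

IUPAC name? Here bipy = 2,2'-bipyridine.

ammine(2,2'-bipyridine)chlorogold(III) fluoride

The 2 fluoride counter-ions carry a total charge of -2, so each complex ion is 2+.
Ligand charges: 1×ammine (neutral), 1×2,2'-bipyridine (neutral), 1×chloro (-1 each); total -1. So Au + (-1) = 2+, giving Au = +3.
Ligands are named alphabetically: ammine before bipyridine before chloro.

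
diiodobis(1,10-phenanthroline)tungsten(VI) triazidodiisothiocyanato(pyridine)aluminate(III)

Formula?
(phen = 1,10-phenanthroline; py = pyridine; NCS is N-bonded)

Cation [W…]: ligand charges -2, W(VI) ⇒ ion charge 4+.
Anion [Al…]: ligand charges -5, Al(III) ⇒ ion charge 2−.
One 4+ cation requires 2 of the 2− anion.

[WI2(phen)2][Al(N3)3(NCS)2(py)]2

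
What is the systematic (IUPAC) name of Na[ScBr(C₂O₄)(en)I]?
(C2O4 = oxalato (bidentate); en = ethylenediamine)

sodium bromo(ethylenediamine)iodooxalatoscandate(III)

The 1 sodium counter-ion carries a total charge of +1, so each complex ion is 1−.
Ligand charges: 1×iodo (-1 each), 1×oxalato (-2 each), 1×bromo (-1 each), 1×ethylenediamine (neutral); total -4. So Sc + (-4) = 1−, giving Sc = +3.
The complex ion is anionic, so scandium takes the -ate form scandate(III).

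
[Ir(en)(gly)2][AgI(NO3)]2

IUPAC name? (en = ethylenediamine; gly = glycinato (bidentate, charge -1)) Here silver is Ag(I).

(ethylenediamine)bis(glycinato)iridium(IV) iodonitratoargentate(I)

Both ions are complex: the cation is named first with the plain metal name, the anion second with the -ate form; each ion's ligands are alphabetised independently.
Ag is given as +1; the anion's ligand charges sum to -2, so the complex anion is 1−.
With 2 anions per cation, the cation must be 2×1 = 2+.
Cation: ligand charges sum to -2; for the ion to be 2+, Ir = +4.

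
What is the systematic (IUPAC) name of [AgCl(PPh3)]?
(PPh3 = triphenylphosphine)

chloro(triphenylphosphine)silver(I)

There is no counter-ion, so the complex is neutral overall.
Ligand charges: 1×chloro (-1 each), 1×triphenylphosphine (neutral); total -1. So Ag + (-1) = 0, giving Ag = +1.
Ligands are named alphabetically: chloro before triphenylphosphine.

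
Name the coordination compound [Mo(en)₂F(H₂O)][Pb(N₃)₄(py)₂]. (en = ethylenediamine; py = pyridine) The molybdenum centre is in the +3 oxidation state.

aquabis(ethylenediamine)fluoromolybdenum(III) tetraazidobis(pyridine)plumbate(II)

Mo is given as +3; the cation's ligand charges sum to -1, so the complex cation is 2+.
A 1:1 salt means the anion carries the equal and opposite charge, 2−.
Anion: ligand charges sum to -4; for the ion to be 2−, Pb = +2.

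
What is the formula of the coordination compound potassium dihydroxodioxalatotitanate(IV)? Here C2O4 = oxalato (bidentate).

K2[Ti(C2O4)2(OH)2]

Ligands: 2 oxalato (C2O4, -2), 2 hydroxo (OH, -1). Ligand charge sum = -6.
With Ti in oxidation state +4, the complex ion is [Ti...]^2−.
Charge balance with potassium (+1) requires 1 complex ion per 2 potassium.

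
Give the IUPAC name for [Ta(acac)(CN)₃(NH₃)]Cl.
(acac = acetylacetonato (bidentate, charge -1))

(acetylacetonato)amminetricyanotantalum(V) chloride

The 1 chloride counter-ion carries a total charge of -1, so each complex ion is 1+.
Ligand charges: 1×ammine (neutral), 1×acetylacetonato (-1 each), 3×cyano (-1 each); total -4. So Ta + (-4) = 1+, giving Ta = +5.
Ligands are named alphabetically: acetylacetonato before ammine before cyano.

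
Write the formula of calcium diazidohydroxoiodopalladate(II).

Ligands: 2 azido (N3, -1), 1 hydroxo (OH, -1), 1 iodo (I, -1). Ligand charge sum = -4.
With Pd in oxidation state +2, the complex ion is [Pd...]^2−.
Charge balance with calcium (+2) requires 1 complex ion per 1 calcium.

Ca[PdI(N3)2(OH)]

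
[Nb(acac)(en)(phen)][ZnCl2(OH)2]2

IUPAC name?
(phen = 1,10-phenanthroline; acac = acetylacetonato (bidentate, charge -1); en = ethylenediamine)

(acetylacetonato)(ethylenediamine)(1,10-phenanthroline)niobium(V) dichlorodihydroxozincate(II)

Both ions are complex: the cation is named first with the plain metal name, the anion second with the -ate form; each ion's ligands are alphabetised independently.
Zinc is always +2 in its complexes; the anion's ligand charges sum to -4, so the complex anion is 2−.
With 2 anions per cation, the cation must be 2×2 = 4+.
Cation: ligand charges sum to -1; for the ion to be 4+, Nb = +5.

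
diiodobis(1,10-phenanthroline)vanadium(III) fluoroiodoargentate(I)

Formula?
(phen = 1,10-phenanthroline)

Cation [V…]: ligand charges -2, V(III) ⇒ ion charge 1+.
Anion [Ag…]: ligand charges -2, Ag(I) ⇒ ion charge 1−.

[VI2(phen)2][AgFI]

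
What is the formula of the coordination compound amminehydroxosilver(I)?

Ligands: 1 hydroxo (OH, -1), 1 ammine (NH3, neutral). Ligand charge sum = -1.
With Ag in oxidation state +1, the complex ion is [Ag...].

[Ag(NH3)(OH)]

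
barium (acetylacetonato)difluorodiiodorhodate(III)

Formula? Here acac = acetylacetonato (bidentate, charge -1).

Ba[Rh(acac)F2I2]

Ligands: 1 acetylacetonato (acac, -1), 2 fluoro (F, -1), 2 iodo (I, -1). Ligand charge sum = -5.
Charge balance with barium (+2) requires 1 complex ion per 1 barium.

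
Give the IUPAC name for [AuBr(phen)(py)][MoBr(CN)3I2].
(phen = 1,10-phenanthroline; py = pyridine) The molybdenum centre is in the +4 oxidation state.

bromo(1,10-phenanthroline)(pyridine)gold(III) bromotricyanodiiodomolybdate(IV)

Both ions are complex: the cation is named first with the plain metal name, the anion second with the -ate form; each ion's ligands are alphabetised independently.
Mo is given as +4; the anion's ligand charges sum to -6, so the complex anion is 2−.
A 1:1 salt means the cation carries the equal and opposite charge, 2+.
Cation: ligand charges sum to -1; for the ion to be 2+, Au = +3.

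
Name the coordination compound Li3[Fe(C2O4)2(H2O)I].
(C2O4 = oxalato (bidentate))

The 3 lithium counter-ions carry a total charge of +3, so each complex ion is 3−.
Ligand charges: 1×iodo (-1 each), 1×aqua (neutral), 2×oxalato (-2 each); total -5. So Fe + (-5) = 3−, giving Fe = +2.
Ligands are named alphabetically: aqua before iodo before oxalato.
The complex ion is anionic, so iron takes the -ate form ferrate(II).

lithium aquaiododioxalatoferrate(II)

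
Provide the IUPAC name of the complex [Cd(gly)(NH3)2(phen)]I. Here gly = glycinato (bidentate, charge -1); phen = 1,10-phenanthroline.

diammine(glycinato)(1,10-phenanthroline)cadmium(II) iodide

The 1 iodide counter-ion carries a total charge of -1, so each complex ion is 1+.
Ligand charges: 1×glycinato (-1 each), 1×1,10-phenanthroline (neutral), 2×ammine (neutral); total -1. So Cd + (-1) = 1+, giving Cd = +2.
Ligands are named alphabetically: ammine before glycinato before phenanthroline.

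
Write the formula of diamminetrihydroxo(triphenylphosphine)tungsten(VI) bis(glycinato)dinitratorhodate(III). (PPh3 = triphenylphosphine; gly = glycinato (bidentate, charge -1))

[W(NH3)2(OH)3(PPh3)][Rh(gly)2(NO3)2]3

Cation [W…]: ligand charges -3, W(VI) ⇒ ion charge 3+.
Anion [Rh…]: ligand charges -4, Rh(III) ⇒ ion charge 1−.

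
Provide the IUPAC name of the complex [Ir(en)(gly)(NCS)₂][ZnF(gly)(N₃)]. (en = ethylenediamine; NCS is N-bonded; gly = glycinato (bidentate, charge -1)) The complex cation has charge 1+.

The complex cation is given as 1+; its ligand charges sum to -3, so Ir = +4.
A 1:1 salt means the anion carries the equal and opposite charge, 1−.
Anion: ligand charges sum to -3; for the ion to be 1−, Zn = +2.

(ethylenediamine)(glycinato)diisothiocyanatoiridium(IV) azidofluoro(glycinato)zincate(II)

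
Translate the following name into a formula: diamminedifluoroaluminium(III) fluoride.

Ligands: 2 ammine (NH3, neutral), 2 fluoro (F, -1). Ligand charge sum = -2.
Charge balance with fluoride (-1) requires 1 complex ion per 1 fluoride.

[AlF2(NH3)2]F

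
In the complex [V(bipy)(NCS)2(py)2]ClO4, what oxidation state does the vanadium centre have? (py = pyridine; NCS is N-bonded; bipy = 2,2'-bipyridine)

+3

1 perchlorate outside the brackets (-1 each) → the complex ion is 1+.
Ligand charges: 2×py neutral; 2×NCS = -2; 1×bipy neutral; sum -2.
V + (-2) = 1+ ⇒ V is +3.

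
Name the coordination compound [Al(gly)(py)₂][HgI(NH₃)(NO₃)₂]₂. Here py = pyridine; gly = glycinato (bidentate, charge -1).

Both ions are complex: the cation is named first with the plain metal name, the anion second with the -ate form; each ion's ligands are alphabetised independently.
Aluminium is always +3 in its complexes; the cation's ligand charges sum to -1, so the complex cation is 2+.
With 2 anions per cation, each anion must be 2/2 = 1−.
Anion: ligand charges sum to -3; for the ion to be 1−, Hg = +2.

(glycinato)bis(pyridine)aluminium(III) ammineiododinitratomercurate(II)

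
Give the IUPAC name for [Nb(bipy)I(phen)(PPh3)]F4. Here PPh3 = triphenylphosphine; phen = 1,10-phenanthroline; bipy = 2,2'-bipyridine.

The 4 fluoride counter-ions carry a total charge of -4, so each complex ion is 4+.
Ligand charges: 1×iodo (-1 each), 1×triphenylphosphine (neutral), 1×1,10-phenanthroline (neutral), 1×2,2'-bipyridine (neutral); total -1. So Nb + (-1) = 4+, giving Nb = +5.
Ligands are named alphabetically: bipyridine before iodo before phenanthroline before triphenylphosphine.

(2,2'-bipyridine)iodo(1,10-phenanthroline)(triphenylphosphine)niobium(V) fluoride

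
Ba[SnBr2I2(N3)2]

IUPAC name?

The 1 barium counter-ion carries a total charge of +2, so each complex ion is 2−.
Ligand charges: 2×iodo (-1 each), 2×bromo (-1 each), 2×azido (-1 each); total -6. So Sn + (-6) = 2−, giving Sn = +4.
Ligands are named alphabetically: azido before bromo before iodo.
The complex ion is anionic, so tin takes the -ate form stannate(IV).

barium diazidodibromodiiodostannate(IV)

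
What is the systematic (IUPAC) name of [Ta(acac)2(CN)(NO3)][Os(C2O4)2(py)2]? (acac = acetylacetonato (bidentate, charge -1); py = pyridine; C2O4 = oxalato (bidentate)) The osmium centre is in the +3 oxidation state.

Both ions are complex: the cation is named first with the plain metal name, the anion second with the -ate form; each ion's ligands are alphabetised independently.
Os is given as +3; the anion's ligand charges sum to -4, so the complex anion is 1−.
A 1:1 salt means the cation carries the equal and opposite charge, 1+.
Cation: ligand charges sum to -4; for the ion to be 1+, Ta = +5.

bis(acetylacetonato)cyanonitratotantalum(V) dioxalatobis(pyridine)osmate(III)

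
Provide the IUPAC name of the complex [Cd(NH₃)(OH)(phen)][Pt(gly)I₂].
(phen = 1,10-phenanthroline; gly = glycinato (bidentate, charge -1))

amminehydroxo(1,10-phenanthroline)cadmium(II) (glycinato)diiodoplatinate(II)

Both ions are complex: the cation is named first with the plain metal name, the anion second with the -ate form; each ion's ligands are alphabetised independently.
Cadmium is always +2 in its complexes; the cation's ligand charges sum to -1, so the complex cation is 1+.
A 1:1 salt means the anion carries the equal and opposite charge, 1−.
Anion: ligand charges sum to -3; for the ion to be 1−, Pt = +2.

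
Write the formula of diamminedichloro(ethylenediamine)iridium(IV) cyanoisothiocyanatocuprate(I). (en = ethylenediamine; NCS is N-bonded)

Cation [Ir…]: ligand charges -2, Ir(IV) ⇒ ion charge 2+.
Anion [Cu…]: ligand charges -2, Cu(I) ⇒ ion charge 1−.

[IrCl2(en)(NH3)2][Cu(CN)(NCS)]2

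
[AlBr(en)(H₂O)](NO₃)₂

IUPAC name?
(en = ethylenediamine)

The 2 nitrate counter-ions carry a total charge of -2, so each complex ion is 2+.
Ligand charges: 1×ethylenediamine (neutral), 1×bromo (-1 each), 1×aqua (neutral); total -1. So Al + (-1) = 2+, giving Al = +3.
Ligands are named alphabetically: aqua before bromo before ethylenediamine.

aquabromo(ethylenediamine)aluminium(III) nitrate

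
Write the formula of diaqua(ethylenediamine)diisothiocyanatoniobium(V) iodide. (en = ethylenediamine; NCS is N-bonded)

[Nb(en)(H2O)2(NCS)2]I3

Ligands: 2 aqua (H2O, neutral), 1 ethylenediamine (en, neutral), 2 isothiocyanato (NCS, -1). Ligand charge sum = -2.
With Nb in oxidation state +5, the complex ion is [Nb...]^3+.
Charge balance with iodide (-1) requires 1 complex ion per 3 iodide.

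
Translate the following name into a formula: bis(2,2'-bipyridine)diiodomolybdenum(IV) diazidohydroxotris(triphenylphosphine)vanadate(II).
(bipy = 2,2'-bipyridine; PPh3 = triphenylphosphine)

Cation [Mo…]: ligand charges -2, Mo(IV) ⇒ ion charge 2+.
Anion [V…]: ligand charges -3, V(II) ⇒ ion charge 1−.
One 2+ cation requires 2 of the 1− anion.

[Mo(bipy)2I2][V(N3)2(OH)(PPh3)3]2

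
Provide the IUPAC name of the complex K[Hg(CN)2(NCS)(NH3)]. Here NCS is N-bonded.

The 1 potassium counter-ion carries a total charge of +1, so each complex ion is 1−.
Ligand charges: 1×isothiocyanato (-1 each), 2×cyano (-1 each), 1×ammine (neutral); total -3. So Hg + (-3) = 1−, giving Hg = +2.
Ligands are named alphabetically: ammine before cyano before isothiocyanato.
The complex ion is anionic, so mercury takes the -ate form mercurate(II).

potassium amminedicyanoisothiocyanatomercurate(II)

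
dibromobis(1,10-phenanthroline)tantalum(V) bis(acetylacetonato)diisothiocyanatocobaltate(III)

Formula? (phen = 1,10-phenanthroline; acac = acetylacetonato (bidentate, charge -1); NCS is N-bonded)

[TaBr2(phen)2][Co(acac)2(NCS)2]3

Cation [Ta…]: ligand charges -2, Ta(V) ⇒ ion charge 3+.
Anion [Co…]: ligand charges -4, Co(III) ⇒ ion charge 1−.
One 3+ cation requires 3 of the 1− anion.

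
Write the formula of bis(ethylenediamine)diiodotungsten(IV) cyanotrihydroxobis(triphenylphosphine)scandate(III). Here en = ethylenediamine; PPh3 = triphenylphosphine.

[W(en)2I2][Sc(CN)(OH)3(PPh3)2]2

Cation [W…]: ligand charges -2, W(IV) ⇒ ion charge 2+.
Anion [Sc…]: ligand charges -4, Sc(III) ⇒ ion charge 1−.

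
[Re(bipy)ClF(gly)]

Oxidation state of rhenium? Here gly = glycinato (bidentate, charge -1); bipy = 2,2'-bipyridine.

No counter-ion: the bracketed complex is neutral.
Ligand charges: 1×gly = -1; 1×Cl = -1; 1×bipy neutral; 1×F = -1; sum -3.
Re + (-3) = 0 ⇒ Re is +3.

+3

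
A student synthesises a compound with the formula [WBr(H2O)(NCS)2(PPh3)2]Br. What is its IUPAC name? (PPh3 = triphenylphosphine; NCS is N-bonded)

aquabromodiisothiocyanatobis(triphenylphosphine)tungsten(IV) bromide

The 1 bromide counter-ion carries a total charge of -1, so each complex ion is 1+.
Ligand charges: 2×triphenylphosphine (neutral), 1×bromo (-1 each), 1×aqua (neutral), 2×isothiocyanato (-1 each); total -3. So W + (-3) = 1+, giving W = +4.
Ligands are named alphabetically: aqua before bromo before isothiocyanato before triphenylphosphine.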